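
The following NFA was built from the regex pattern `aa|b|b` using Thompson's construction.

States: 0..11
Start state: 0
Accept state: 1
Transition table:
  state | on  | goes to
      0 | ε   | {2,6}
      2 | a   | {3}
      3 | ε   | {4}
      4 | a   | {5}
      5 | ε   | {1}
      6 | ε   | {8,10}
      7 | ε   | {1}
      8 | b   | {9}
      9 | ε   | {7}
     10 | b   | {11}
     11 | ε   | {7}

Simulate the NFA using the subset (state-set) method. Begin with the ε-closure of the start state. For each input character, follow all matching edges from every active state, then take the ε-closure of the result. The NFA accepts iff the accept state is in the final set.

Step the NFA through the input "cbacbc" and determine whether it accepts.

Answer: REJECT

Steps:
initial (ε-close {0}): {0,2,6,8,10}
'c' @ 1: {}  — no active states
rest 'bacbc' ignored (set empty)
final: {}; accept 1 not in set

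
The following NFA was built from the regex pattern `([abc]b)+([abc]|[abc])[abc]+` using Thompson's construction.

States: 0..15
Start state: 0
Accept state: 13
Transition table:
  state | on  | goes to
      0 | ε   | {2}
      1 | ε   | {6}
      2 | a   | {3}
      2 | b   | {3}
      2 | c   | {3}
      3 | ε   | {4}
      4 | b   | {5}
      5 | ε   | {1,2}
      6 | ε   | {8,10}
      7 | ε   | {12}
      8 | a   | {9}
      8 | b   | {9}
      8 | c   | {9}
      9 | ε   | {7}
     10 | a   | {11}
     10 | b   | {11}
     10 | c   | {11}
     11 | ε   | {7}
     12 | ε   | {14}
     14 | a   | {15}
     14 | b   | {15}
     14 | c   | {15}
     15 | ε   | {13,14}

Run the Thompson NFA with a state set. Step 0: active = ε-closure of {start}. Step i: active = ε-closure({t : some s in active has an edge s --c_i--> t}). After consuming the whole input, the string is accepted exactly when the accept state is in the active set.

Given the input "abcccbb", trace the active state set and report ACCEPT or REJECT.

Answer: ACCEPT

Steps:
S₀ = ε-closure({0}) = {0,2}
'a' @ 1: {3,4}
'b' @ 2: {1,2,5,6,8,10}
'c' @ 3: {3,4,7,9,11,12,14}
'c' @ 4: {13,14,15}  ✓accept
'c' @ 5: {13,14,15}  ✓accept
'b' @ 6: {13,14,15}  ✓accept
'b' @ 7: {13,14,15}  ✓accept
end set {13,14,15} — state 13 in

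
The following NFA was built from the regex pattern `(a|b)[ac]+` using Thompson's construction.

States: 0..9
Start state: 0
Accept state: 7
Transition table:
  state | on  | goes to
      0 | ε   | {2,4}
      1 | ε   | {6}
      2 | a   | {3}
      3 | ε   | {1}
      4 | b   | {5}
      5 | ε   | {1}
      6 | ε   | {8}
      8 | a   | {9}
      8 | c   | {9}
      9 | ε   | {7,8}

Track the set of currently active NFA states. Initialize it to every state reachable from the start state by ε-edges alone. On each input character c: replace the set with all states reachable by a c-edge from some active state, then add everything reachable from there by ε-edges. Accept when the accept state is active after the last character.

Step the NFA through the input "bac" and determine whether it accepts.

S₀ = ε-closure({0}) = {0,2,4}
'b' @ 1: {1,5,6,8}
'a' @ 2: {7,8,9}  (accept∈set)
'c' @ 3: {7,8,9}  (accept∈set)
after full input: {7,8,9}  (accept=7 in)

Answer: ACCEPT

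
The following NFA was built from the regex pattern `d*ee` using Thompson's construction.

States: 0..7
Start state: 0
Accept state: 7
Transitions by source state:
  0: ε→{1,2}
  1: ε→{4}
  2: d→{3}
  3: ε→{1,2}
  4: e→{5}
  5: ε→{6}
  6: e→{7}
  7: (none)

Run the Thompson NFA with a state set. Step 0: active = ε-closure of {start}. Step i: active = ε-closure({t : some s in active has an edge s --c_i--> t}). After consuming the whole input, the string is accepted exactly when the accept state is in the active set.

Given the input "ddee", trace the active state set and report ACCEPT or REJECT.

initial (ε-close {0}): {0,1,2,4}
'd' @ 1: {1,2,3,4}
'd' @ 2: {1,2,3,4}
'e' @ 3: {5,6}
'e' @ 4: {7}  ✓accept
final: {7}; accept 7 in set

Answer: ACCEPT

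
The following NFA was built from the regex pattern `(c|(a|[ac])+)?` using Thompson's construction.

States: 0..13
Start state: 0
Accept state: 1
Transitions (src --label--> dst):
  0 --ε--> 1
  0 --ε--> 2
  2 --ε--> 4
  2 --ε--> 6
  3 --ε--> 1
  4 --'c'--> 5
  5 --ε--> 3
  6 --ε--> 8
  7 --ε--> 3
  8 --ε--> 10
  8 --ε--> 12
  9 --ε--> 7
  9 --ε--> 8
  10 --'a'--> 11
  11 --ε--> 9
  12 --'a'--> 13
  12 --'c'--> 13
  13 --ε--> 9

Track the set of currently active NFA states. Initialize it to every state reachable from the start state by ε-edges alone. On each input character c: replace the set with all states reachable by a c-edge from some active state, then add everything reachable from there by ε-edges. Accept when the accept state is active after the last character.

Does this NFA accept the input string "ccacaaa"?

S₀ = ε-closure({0}) = {0,1,2,4,6,8,10,12}
'c' @ 1: {1,3,5,7,8,9,10,12,13}  [accepting]
'c' @ 2: {1,3,7,8,9,10,12,13}  [accepting]
'a' @ 3: {1,3,7,8,9,10,11,12,13}  [accepting]
'c' @ 4: {1,3,7,8,9,10,12,13}  [accepting]
'a' @ 5: {1,3,7,8,9,10,11,12,13}  [accepting]
'a' @ 6: {1,3,7,8,9,10,11,12,13}  [accepting]
'a' @ 7: {1,3,7,8,9,10,11,12,13}  [accepting]
after full input: {1,3,7,8,9,10,11,12,13}  (accept=1 in)

Answer: ACCEPT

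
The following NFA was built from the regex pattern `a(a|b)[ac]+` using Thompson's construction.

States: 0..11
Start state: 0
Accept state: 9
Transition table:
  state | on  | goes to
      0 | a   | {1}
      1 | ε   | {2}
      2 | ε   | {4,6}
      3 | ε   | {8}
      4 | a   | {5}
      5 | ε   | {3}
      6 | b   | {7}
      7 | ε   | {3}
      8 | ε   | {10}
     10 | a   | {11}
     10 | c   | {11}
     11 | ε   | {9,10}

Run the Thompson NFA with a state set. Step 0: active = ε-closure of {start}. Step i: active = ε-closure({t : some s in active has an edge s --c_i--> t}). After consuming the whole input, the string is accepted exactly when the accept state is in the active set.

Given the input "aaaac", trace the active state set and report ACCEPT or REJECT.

Answer: ACCEPT

Steps:
start: ε-closure({0}) = {0}
'a' @ 1: {1,2,4,6}
'a' @ 2: {3,5,8,10}
'a' @ 3: {9,10,11}  ✓accept
'a' @ 4: {9,10,11}  ✓accept
'c' @ 5: {9,10,11}  ✓accept
final: {9,10,11}; accept 9 in set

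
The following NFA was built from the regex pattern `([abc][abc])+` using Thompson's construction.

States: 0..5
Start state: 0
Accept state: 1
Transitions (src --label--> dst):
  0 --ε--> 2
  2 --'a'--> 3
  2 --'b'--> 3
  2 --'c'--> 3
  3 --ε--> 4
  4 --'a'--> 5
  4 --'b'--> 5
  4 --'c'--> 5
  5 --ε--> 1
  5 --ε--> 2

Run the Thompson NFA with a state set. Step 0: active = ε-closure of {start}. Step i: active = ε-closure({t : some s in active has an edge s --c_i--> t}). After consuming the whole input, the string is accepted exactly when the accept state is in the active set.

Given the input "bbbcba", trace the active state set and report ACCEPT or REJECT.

initial (ε-close {0}): {0,2}
'b' @ 1: {3,4}
'b' @ 2: {1,2,5}  (accept∈set)
'b' @ 3: {3,4}
'c' @ 4: {1,2,5}  (accept∈set)
'b' @ 5: {3,4}
'a' @ 6: {1,2,5}  (accept∈set)
end set {1,2,5} — state 1 in

Answer: ACCEPT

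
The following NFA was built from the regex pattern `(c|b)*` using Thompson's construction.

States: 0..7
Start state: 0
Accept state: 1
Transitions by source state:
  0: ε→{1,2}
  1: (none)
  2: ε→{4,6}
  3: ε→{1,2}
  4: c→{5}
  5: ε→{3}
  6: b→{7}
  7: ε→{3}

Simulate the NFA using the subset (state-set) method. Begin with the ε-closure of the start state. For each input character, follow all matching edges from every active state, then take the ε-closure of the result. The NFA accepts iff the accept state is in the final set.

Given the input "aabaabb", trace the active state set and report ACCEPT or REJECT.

S₀ = ε-closure({0}) = {0,1,2,4,6}
'a' @ 1: {}  — no active states
rest 'abaabb' ignored (set empty)
final: {}; accept 1 not in set

Answer: REJECT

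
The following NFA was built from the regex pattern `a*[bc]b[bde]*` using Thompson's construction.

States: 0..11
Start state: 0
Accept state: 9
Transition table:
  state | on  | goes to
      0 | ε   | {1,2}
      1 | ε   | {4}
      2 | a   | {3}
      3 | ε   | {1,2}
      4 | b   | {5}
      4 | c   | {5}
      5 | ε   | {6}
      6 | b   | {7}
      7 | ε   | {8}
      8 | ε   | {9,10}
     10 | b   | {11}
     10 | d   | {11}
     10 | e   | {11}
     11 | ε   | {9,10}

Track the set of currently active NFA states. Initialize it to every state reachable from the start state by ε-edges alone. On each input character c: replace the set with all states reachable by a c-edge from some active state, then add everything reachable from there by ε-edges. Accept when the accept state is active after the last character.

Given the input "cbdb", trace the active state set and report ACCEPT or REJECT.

Answer: ACCEPT

Steps:
S₀ = ε-closure({0}) = {0,1,2,4}
'c' @ 1: {5,6}
'b' @ 2: {7,8,9,10}  [accepting]
'd' @ 3: {9,10,11}  [accepting]
'b' @ 4: {9,10,11}  [accepting]
end set {9,10,11} — state 9 in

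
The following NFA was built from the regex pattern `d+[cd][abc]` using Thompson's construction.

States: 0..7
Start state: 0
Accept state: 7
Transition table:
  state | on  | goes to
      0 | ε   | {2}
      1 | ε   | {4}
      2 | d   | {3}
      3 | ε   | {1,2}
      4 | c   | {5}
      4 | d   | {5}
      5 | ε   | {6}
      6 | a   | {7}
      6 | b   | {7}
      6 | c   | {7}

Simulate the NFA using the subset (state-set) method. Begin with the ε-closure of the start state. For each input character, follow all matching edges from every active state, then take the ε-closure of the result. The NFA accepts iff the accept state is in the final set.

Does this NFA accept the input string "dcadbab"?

start: ε-closure({0}) = {0,2}
'd' @ 1: {1,2,3,4}
'c' @ 2: {5,6}
'a' @ 3: {7}  ✓accept
'd' @ 4: {}  — no active states
rest 'bab' ignored (set empty)
final: {}; accept 7 not in set

Answer: REJECT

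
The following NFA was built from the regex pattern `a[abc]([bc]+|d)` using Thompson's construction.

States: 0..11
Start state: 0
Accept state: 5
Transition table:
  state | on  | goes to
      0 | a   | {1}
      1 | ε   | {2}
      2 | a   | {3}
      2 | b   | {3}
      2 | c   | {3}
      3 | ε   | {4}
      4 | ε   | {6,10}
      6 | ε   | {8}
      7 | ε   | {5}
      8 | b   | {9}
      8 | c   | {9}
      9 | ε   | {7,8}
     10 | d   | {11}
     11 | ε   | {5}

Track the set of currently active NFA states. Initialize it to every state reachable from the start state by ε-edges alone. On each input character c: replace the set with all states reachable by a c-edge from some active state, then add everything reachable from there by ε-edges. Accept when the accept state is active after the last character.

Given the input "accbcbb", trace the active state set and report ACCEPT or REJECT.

initial (ε-close {0}): {0}
'a' @ 1: {1,2}
'c' @ 2: {3,4,6,8,10}
'c' @ 3: {5,7,8,9}  ✓accept
'b' @ 4: {5,7,8,9}  ✓accept
'c' @ 5: {5,7,8,9}  ✓accept
'b' @ 6: {5,7,8,9}  ✓accept
'b' @ 7: {5,7,8,9}  ✓accept
after full input: {5,7,8,9}  (accept=5 in)

Answer: ACCEPT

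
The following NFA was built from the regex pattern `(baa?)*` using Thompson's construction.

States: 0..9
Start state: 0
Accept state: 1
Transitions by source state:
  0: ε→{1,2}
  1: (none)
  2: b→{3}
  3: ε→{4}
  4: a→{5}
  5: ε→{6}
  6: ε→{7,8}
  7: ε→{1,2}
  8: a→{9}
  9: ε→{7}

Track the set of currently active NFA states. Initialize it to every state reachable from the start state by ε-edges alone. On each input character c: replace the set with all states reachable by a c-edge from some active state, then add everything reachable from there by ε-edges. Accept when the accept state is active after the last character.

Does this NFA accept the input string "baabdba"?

Answer: REJECT

Derivation:
start: ε-closure({0}) = {0,1,2}
'b' @ 1: {3,4}
'a' @ 2: {1,2,5,6,7,8}  (accept∈set)
'a' @ 3: {1,2,7,9}  (accept∈set)
'b' @ 4: {3,4}
'd' @ 5: {}  — state set empty
rest 'ba' ignored (set empty)
end set {} — state 1 not in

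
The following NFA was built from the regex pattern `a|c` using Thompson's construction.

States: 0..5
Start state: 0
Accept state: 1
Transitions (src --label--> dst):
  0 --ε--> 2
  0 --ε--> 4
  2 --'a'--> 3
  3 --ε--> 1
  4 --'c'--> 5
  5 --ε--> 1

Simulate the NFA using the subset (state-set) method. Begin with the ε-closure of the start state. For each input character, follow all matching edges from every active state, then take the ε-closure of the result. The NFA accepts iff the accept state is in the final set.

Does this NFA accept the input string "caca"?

start: ε-closure({0}) = {0,2,4}
'c' @ 1: {1,5}  (accept∈set)
'a' @ 2: {}  — dead — no transitions
rest 'ca' ignored (set empty)
end set {} — state 1 not in

Answer: REJECT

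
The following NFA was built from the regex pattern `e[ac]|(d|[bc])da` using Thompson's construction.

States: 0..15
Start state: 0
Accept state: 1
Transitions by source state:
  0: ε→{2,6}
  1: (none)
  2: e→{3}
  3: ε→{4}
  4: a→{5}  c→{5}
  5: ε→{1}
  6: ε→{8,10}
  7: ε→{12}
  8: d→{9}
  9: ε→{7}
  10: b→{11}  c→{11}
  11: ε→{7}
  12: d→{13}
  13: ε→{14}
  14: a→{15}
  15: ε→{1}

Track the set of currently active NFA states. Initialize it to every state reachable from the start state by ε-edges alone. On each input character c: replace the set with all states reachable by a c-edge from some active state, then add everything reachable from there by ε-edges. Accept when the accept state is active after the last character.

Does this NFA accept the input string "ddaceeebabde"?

S₀ = ε-closure({0}) = {0,2,6,8,10}
'd' @ 1: {7,9,12}
'd' @ 2: {13,14}
'a' @ 3: {1,15}  [accepting]
'c' @ 4: {}  — no active states
rest 'eeebabde' ignored (set empty)
end set {} — state 1 not in

Answer: REJECT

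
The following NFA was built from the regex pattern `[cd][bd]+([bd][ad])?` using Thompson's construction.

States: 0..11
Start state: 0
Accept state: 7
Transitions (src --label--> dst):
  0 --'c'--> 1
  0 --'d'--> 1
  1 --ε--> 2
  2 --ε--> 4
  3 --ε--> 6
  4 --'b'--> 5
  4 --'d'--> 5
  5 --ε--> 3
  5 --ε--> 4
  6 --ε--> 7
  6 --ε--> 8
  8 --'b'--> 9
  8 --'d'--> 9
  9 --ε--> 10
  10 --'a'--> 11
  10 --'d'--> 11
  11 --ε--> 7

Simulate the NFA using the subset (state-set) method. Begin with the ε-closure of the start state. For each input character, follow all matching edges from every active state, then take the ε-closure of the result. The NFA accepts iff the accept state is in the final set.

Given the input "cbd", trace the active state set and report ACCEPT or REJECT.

start: ε-closure({0}) = {0}
'c' @ 1: {1,2,4}
'b' @ 2: {3,4,5,6,7,8}  [accepting]
'd' @ 3: {3,4,5,6,7,8,9,10}  [accepting]
end set {3,4,5,6,7,8,9,10} — state 7 in

Answer: ACCEPT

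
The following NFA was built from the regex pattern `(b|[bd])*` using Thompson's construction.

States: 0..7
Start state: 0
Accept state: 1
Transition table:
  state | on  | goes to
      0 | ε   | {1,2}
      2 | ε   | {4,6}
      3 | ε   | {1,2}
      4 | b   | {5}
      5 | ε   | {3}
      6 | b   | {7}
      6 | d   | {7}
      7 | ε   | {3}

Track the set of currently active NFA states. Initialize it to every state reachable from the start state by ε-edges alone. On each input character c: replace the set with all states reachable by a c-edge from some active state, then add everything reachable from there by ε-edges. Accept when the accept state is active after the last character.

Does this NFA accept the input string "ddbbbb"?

S₀ = ε-closure({0}) = {0,1,2,4,6}
'd' @ 1: {1,2,3,4,6,7}  ✓accept
'd' @ 2: {1,2,3,4,6,7}  ✓accept
'b' @ 3: {1,2,3,4,5,6,7}  ✓accept
'b' @ 4: {1,2,3,4,5,6,7}  ✓accept
'b' @ 5: {1,2,3,4,5,6,7}  ✓accept
'b' @ 6: {1,2,3,4,5,6,7}  ✓accept
after full input: {1,2,3,4,5,6,7}  (accept=1 in)

Answer: ACCEPT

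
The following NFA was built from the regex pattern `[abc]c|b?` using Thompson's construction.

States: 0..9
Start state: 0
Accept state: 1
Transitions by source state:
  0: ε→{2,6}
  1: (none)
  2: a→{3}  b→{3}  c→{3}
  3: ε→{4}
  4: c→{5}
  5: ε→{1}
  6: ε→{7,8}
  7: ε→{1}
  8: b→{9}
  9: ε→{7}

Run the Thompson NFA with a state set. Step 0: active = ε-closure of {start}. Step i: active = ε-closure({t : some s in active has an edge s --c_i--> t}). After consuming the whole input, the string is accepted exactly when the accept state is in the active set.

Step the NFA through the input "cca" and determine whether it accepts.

S₀ = ε-closure({0}) = {0,1,2,6,7,8}
'c' @ 1: {3,4}
'c' @ 2: {1,5}  (accept∈set)
'a' @ 3: {}  — dead — no transitions
final: {}; accept 1 not in set

Answer: REJECT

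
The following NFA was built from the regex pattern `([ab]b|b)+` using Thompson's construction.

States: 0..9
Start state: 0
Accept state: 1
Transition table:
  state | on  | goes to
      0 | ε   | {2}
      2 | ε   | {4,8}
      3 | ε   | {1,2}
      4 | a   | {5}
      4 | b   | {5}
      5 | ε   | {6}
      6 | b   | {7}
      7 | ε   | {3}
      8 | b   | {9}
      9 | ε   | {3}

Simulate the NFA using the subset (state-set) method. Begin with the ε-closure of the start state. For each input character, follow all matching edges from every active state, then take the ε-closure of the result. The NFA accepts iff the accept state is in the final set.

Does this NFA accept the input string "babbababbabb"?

initial (ε-close {0}): {0,2,4,8}
'b' @ 1: {1,2,3,4,5,6,8,9}  ✓accept
'a' @ 2: {5,6}
'b' @ 3: {1,2,3,4,7,8}  ✓accept
'b' @ 4: {1,2,3,4,5,6,8,9}  ✓accept
'a' @ 5: {5,6}
'b' @ 6: {1,2,3,4,7,8}  ✓accept
'a' @ 7: {5,6}
'b' @ 8: {1,2,3,4,7,8}  ✓accept
'b' @ 9: {1,2,3,4,5,6,8,9}  ✓accept
'a' @ 10: {5,6}
'b' @ 11: {1,2,3,4,7,8}  ✓accept
'b' @ 12: {1,2,3,4,5,6,8,9}  ✓accept
end set {1,2,3,4,5,6,8,9} — state 1 in

Answer: ACCEPT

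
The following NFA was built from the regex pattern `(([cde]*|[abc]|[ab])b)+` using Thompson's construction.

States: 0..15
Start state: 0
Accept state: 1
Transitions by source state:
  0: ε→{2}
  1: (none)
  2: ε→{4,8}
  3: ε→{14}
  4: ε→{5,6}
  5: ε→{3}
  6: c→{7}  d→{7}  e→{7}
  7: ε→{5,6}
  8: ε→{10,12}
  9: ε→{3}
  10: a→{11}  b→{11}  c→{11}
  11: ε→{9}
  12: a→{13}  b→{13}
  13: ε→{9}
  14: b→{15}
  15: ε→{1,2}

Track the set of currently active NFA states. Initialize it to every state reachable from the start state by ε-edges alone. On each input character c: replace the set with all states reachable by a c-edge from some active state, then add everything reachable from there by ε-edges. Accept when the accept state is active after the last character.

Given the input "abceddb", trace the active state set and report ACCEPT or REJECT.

Answer: ACCEPT

Steps:
S₀ = ε-closure({0}) = {0,2,3,4,5,6,8,10,12,14}
'a' @ 1: {3,9,11,13,14}
'b' @ 2: {1,2,3,4,5,6,8,10,12,14,15}  (accept∈set)
'c' @ 3: {3,5,6,7,9,11,14}
'e' @ 4: {3,5,6,7,14}
'd' @ 5: {3,5,6,7,14}
'd' @ 6: {3,5,6,7,14}
'b' @ 7: {1,2,3,4,5,6,8,10,12,14,15}  (accept∈set)
end set {1,2,3,4,5,6,8,10,12,14,15} — state 1 in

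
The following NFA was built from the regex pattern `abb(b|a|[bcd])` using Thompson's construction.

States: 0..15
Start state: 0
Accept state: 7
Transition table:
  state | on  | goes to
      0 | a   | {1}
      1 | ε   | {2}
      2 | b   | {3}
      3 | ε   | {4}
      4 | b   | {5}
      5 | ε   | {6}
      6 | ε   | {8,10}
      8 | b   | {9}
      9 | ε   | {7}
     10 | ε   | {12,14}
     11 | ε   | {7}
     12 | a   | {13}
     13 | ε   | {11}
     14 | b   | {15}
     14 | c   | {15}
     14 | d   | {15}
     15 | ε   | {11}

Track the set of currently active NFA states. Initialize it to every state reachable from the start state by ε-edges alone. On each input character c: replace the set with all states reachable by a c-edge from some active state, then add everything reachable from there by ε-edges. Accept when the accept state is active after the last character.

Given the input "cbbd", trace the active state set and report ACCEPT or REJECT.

Answer: REJECT

Trace:
initial (ε-close {0}): {0}
'c' @ 1: {}  — no active states
rest 'bbd' ignored (set empty)
end set {} — state 7 not in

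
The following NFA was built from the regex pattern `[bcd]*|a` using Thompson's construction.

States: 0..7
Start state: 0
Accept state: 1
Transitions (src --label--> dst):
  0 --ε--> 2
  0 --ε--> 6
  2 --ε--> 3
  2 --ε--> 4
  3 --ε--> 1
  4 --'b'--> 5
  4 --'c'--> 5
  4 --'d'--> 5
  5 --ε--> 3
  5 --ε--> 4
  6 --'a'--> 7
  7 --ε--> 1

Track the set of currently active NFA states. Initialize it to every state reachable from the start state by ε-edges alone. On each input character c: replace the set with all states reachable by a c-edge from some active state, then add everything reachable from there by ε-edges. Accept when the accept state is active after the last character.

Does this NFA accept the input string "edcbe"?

Answer: REJECT

Derivation:
initial (ε-close {0}): {0,1,2,3,4,6}
'e' @ 1: {}  — state set empty
rest 'dcbe' ignored (set empty)
final: {}; accept 1 not in set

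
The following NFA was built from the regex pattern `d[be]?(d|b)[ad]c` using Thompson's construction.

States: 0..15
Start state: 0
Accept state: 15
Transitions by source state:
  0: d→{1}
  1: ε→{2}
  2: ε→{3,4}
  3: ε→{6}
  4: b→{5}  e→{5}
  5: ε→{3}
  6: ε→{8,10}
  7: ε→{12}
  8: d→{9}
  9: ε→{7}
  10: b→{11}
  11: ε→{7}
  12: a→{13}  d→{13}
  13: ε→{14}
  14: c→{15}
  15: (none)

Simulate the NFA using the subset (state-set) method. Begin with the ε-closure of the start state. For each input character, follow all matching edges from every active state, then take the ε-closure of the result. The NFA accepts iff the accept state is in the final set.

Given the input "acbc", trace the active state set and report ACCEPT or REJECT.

Answer: REJECT

Trace:
start: ε-closure({0}) = {0}
'a' @ 1: {}  — no active states
rest 'cbc' ignored (set empty)
final: {}; accept 15 not in set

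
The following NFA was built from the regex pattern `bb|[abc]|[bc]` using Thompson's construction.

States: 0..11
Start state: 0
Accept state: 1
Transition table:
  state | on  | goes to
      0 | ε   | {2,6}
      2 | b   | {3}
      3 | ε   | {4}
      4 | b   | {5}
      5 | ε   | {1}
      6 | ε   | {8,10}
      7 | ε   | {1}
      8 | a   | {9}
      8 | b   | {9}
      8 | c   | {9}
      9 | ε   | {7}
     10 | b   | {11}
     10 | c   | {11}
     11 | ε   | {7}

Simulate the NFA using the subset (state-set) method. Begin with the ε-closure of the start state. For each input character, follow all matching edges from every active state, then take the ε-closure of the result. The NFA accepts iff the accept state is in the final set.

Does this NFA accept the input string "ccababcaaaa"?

Answer: REJECT

Trace:
initial (ε-close {0}): {0,2,6,8,10}
'c' @ 1: {1,7,9,11}  ✓accept
'c' @ 2: {}  — dead — no transitions
rest 'ababcaaaa' ignored (set empty)
end set {} — state 1 not in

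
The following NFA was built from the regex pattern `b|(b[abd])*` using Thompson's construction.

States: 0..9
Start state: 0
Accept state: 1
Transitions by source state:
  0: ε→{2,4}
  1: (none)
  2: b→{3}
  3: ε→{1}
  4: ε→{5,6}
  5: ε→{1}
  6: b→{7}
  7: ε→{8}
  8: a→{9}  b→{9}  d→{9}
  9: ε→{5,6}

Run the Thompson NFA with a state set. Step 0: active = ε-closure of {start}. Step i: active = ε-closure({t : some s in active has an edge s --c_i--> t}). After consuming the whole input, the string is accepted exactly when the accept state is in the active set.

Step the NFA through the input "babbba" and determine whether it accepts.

initial (ε-close {0}): {0,1,2,4,5,6}
'b' @ 1: {1,3,7,8}  [accepting]
'a' @ 2: {1,5,6,9}  [accepting]
'b' @ 3: {7,8}
'b' @ 4: {1,5,6,9}  [accepting]
'b' @ 5: {7,8}
'a' @ 6: {1,5,6,9}  [accepting]
final: {1,5,6,9}; accept 1 in set

Answer: ACCEPT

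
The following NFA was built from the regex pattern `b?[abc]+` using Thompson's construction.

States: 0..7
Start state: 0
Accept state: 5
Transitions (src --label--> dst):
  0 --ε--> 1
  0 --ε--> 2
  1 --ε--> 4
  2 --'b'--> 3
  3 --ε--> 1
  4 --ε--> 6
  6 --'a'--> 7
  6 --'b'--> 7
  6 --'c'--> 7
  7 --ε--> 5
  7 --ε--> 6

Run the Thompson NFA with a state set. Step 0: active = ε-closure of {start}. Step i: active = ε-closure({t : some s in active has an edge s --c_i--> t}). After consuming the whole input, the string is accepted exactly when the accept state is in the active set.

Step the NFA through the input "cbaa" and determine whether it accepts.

start: ε-closure({0}) = {0,1,2,4,6}
'c' @ 1: {5,6,7}  ✓accept
'b' @ 2: {5,6,7}  ✓accept
'a' @ 3: {5,6,7}  ✓accept
'a' @ 4: {5,6,7}  ✓accept
after full input: {5,6,7}  (accept=5 in)

Answer: ACCEPT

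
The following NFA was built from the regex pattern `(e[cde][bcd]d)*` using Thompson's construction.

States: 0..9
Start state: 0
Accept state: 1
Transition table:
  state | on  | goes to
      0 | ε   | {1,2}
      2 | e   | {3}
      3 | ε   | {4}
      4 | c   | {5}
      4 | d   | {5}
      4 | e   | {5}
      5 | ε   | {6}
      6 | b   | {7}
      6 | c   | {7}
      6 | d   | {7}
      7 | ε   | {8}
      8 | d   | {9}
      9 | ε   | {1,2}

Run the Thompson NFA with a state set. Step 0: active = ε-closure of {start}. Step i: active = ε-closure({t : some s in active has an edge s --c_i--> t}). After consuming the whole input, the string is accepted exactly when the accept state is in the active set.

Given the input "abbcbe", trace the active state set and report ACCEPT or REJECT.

Answer: REJECT

Derivation:
initial (ε-close {0}): {0,1,2}
'a' @ 1: {}  — no active states
rest 'bbcbe' ignored (set empty)
end set {} — state 1 not in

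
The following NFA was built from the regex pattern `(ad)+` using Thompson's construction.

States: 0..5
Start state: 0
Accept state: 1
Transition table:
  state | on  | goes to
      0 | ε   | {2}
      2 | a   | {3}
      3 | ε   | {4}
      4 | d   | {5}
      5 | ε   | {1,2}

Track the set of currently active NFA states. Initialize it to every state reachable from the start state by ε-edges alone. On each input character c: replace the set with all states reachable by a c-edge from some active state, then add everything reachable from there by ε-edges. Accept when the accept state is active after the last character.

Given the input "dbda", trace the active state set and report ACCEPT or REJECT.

Answer: REJECT

Trace:
initial (ε-close {0}): {0,2}
'd' @ 1: {}  — no active states
rest 'bda' ignored (set empty)
end set {} — state 1 not in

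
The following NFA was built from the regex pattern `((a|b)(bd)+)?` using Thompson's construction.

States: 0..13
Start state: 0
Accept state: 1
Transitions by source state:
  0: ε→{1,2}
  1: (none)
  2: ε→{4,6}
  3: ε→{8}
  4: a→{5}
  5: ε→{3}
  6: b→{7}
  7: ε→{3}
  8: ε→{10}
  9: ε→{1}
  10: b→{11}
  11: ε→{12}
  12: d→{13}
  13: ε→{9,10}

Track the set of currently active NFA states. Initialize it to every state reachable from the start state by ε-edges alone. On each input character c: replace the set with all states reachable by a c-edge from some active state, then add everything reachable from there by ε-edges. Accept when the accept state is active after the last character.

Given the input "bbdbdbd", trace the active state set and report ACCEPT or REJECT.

S₀ = ε-closure({0}) = {0,1,2,4,6}
'b' @ 1: {3,7,8,10}
'b' @ 2: {11,12}
'd' @ 3: {1,9,10,13}  [accepting]
'b' @ 4: {11,12}
'd' @ 5: {1,9,10,13}  [accepting]
'b' @ 6: {11,12}
'd' @ 7: {1,9,10,13}  [accepting]
end set {1,9,10,13} — state 1 in

Answer: ACCEPT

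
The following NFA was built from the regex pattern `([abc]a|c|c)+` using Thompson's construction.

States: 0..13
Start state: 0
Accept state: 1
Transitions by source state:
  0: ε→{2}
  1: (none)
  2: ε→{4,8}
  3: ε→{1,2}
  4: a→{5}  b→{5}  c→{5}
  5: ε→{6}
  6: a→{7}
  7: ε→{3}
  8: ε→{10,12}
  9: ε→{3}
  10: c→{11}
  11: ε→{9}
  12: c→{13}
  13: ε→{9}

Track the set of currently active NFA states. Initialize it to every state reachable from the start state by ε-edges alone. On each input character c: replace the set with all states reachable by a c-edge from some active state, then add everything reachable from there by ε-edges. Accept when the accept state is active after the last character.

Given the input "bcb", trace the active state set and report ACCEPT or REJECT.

start: ε-closure({0}) = {0,2,4,8,10,12}
'b' @ 1: {5,6}
'c' @ 2: {}  — no active states
rest 'b' ignored (set empty)
final: {}; accept 1 not in set

Answer: REJECT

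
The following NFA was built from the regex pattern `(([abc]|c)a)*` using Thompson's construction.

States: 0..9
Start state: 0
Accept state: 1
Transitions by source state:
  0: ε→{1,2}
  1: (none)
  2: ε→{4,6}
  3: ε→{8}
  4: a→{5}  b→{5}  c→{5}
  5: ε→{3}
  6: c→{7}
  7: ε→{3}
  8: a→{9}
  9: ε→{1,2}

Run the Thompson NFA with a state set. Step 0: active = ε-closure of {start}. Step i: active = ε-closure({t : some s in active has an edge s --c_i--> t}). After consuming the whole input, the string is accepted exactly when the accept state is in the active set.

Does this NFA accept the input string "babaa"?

start: ε-closure({0}) = {0,1,2,4,6}
'b' @ 1: {3,5,8}
'a' @ 2: {1,2,4,6,9}  (accept∈set)
'b' @ 3: {3,5,8}
'a' @ 4: {1,2,4,6,9}  (accept∈set)
'a' @ 5: {3,5,8}
end set {3,5,8} — state 1 not in

Answer: REJECT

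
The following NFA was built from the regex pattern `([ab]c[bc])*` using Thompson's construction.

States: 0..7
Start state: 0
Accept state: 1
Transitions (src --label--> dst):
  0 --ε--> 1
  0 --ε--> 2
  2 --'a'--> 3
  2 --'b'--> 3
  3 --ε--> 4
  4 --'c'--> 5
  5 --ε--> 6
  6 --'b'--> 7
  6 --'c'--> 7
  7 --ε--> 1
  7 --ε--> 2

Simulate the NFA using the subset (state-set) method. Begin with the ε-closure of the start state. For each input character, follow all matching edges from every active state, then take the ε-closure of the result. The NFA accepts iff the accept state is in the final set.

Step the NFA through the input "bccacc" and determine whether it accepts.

start: ε-closure({0}) = {0,1,2}
'b' @ 1: {3,4}
'c' @ 2: {5,6}
'c' @ 3: {1,2,7}  (accept∈set)
'a' @ 4: {3,4}
'c' @ 5: {5,6}
'c' @ 6: {1,2,7}  (accept∈set)
final: {1,2,7}; accept 1 in set

Answer: ACCEPT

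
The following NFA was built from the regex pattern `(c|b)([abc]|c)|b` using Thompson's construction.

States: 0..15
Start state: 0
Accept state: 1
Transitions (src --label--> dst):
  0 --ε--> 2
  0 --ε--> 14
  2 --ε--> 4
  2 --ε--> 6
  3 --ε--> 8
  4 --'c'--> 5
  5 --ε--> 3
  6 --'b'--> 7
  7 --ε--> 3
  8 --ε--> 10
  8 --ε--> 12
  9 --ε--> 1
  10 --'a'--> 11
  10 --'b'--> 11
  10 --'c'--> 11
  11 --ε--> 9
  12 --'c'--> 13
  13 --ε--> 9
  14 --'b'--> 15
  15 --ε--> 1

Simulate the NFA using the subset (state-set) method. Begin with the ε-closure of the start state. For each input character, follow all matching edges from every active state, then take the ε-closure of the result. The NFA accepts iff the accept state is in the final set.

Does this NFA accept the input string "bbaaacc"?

S₀ = ε-closure({0}) = {0,2,4,6,14}
'b' @ 1: {1,3,7,8,10,12,15}  ✓accept
'b' @ 2: {1,9,11}  ✓accept
'a' @ 3: {}  — state set empty
rest 'aacc' ignored (set empty)
final: {}; accept 1 not in set

Answer: REJECT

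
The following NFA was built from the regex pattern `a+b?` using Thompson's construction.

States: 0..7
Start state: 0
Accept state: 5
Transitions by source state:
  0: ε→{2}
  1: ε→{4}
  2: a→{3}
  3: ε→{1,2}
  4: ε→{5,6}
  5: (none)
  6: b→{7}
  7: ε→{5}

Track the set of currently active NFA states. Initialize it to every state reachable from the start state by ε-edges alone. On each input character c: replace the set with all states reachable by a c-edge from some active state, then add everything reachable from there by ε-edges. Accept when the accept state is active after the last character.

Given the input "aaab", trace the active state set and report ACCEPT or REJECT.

Answer: ACCEPT

Derivation:
initial (ε-close {0}): {0,2}
'a' @ 1: {1,2,3,4,5,6}  ✓accept
'a' @ 2: {1,2,3,4,5,6}  ✓accept
'a' @ 3: {1,2,3,4,5,6}  ✓accept
'b' @ 4: {5,7}  ✓accept
final: {5,7}; accept 5 in set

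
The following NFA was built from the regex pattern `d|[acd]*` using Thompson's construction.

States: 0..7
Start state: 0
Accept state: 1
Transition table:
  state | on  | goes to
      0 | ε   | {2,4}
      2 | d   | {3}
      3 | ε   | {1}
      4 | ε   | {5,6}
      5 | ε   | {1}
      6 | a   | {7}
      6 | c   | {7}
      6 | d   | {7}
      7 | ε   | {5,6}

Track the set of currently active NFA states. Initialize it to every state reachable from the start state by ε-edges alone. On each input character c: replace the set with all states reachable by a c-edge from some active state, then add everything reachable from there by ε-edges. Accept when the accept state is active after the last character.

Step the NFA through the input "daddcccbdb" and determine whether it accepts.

initial (ε-close {0}): {0,1,2,4,5,6}
'd' @ 1: {1,3,5,6,7}  ✓accept
'a' @ 2: {1,5,6,7}  ✓accept
'd' @ 3: {1,5,6,7}  ✓accept
'd' @ 4: {1,5,6,7}  ✓accept
'c' @ 5: {1,5,6,7}  ✓accept
'c' @ 6: {1,5,6,7}  ✓accept
'c' @ 7: {1,5,6,7}  ✓accept
'b' @ 8: {}  — state set empty
rest 'db' ignored (set empty)
after full input: {}  (accept=1 not in)

Answer: REJECT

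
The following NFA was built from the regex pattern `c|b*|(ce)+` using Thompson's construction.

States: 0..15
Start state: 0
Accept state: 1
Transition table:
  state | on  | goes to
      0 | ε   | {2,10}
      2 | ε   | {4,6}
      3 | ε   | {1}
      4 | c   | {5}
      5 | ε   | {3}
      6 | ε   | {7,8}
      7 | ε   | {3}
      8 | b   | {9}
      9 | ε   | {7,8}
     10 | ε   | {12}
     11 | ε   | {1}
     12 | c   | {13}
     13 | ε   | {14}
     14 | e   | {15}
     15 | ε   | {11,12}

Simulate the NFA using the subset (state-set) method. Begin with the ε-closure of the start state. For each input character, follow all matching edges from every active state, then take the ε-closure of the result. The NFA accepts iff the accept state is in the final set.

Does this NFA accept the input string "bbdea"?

start: ε-closure({0}) = {0,1,2,3,4,6,7,8,10,12}
'b' @ 1: {1,3,7,8,9}  (accept∈set)
'b' @ 2: {1,3,7,8,9}  (accept∈set)
'd' @ 3: {}  — no active states
rest 'ea' ignored (set empty)
after full input: {}  (accept=1 not in)

Answer: REJECT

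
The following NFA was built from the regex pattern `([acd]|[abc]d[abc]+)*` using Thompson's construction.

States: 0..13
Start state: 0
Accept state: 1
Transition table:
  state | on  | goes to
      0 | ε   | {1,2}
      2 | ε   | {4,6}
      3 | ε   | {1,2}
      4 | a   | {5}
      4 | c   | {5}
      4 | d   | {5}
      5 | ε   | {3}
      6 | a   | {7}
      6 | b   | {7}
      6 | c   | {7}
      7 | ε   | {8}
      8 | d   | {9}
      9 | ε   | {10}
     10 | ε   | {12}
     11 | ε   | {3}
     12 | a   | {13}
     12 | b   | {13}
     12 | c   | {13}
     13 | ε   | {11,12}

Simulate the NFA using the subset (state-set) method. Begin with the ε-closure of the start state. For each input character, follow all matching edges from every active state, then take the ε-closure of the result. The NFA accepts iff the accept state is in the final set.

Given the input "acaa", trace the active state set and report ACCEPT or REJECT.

S₀ = ε-closure({0}) = {0,1,2,4,6}
'a' @ 1: {1,2,3,4,5,6,7,8}  [accepting]
'c' @ 2: {1,2,3,4,5,6,7,8}  [accepting]
'a' @ 3: {1,2,3,4,5,6,7,8}  [accepting]
'a' @ 4: {1,2,3,4,5,6,7,8}  [accepting]
final: {1,2,3,4,5,6,7,8}; accept 1 in set

Answer: ACCEPT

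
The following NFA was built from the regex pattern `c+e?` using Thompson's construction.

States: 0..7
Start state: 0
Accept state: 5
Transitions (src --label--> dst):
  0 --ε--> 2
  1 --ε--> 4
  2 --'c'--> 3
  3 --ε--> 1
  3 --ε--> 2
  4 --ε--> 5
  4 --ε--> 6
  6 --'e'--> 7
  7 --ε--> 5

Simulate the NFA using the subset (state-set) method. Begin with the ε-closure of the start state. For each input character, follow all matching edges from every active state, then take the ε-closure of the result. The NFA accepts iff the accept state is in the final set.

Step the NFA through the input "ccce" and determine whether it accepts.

Answer: ACCEPT

Steps:
initial (ε-close {0}): {0,2}
'c' @ 1: {1,2,3,4,5,6}  (accept∈set)
'c' @ 2: {1,2,3,4,5,6}  (accept∈set)
'c' @ 3: {1,2,3,4,5,6}  (accept∈set)
'e' @ 4: {5,7}  (accept∈set)
after full input: {5,7}  (accept=5 in)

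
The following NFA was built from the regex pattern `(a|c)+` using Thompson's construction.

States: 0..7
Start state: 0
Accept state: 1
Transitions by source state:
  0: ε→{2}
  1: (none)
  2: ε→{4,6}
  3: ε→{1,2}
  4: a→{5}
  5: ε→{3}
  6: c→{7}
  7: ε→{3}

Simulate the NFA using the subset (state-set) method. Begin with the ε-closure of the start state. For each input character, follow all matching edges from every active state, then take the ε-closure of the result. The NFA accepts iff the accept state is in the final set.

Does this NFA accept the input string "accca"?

Answer: ACCEPT

Steps:
S₀ = ε-closure({0}) = {0,2,4,6}
'a' @ 1: {1,2,3,4,5,6}  [accepting]
'c' @ 2: {1,2,3,4,6,7}  [accepting]
'c' @ 3: {1,2,3,4,6,7}  [accepting]
'c' @ 4: {1,2,3,4,6,7}  [accepting]
'a' @ 5: {1,2,3,4,5,6}  [accepting]
after full input: {1,2,3,4,5,6}  (accept=1 in)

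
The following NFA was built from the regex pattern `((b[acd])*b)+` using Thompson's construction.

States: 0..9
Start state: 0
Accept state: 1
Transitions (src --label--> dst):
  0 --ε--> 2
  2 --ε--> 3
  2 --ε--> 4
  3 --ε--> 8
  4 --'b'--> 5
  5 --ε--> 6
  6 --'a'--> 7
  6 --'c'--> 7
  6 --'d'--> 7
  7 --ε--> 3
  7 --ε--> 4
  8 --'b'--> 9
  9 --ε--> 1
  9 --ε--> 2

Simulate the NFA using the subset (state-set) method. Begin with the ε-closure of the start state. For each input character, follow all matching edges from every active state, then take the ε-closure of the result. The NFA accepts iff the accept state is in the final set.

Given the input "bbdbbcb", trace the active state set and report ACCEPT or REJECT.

initial (ε-close {0}): {0,2,3,4,8}
'b' @ 1: {1,2,3,4,5,6,8,9}  ✓accept
'b' @ 2: {1,2,3,4,5,6,8,9}  ✓accept
'd' @ 3: {3,4,7,8}
'b' @ 4: {1,2,3,4,5,6,8,9}  ✓accept
'b' @ 5: {1,2,3,4,5,6,8,9}  ✓accept
'c' @ 6: {3,4,7,8}
'b' @ 7: {1,2,3,4,5,6,8,9}  ✓accept
end set {1,2,3,4,5,6,8,9} — state 1 in

Answer: ACCEPT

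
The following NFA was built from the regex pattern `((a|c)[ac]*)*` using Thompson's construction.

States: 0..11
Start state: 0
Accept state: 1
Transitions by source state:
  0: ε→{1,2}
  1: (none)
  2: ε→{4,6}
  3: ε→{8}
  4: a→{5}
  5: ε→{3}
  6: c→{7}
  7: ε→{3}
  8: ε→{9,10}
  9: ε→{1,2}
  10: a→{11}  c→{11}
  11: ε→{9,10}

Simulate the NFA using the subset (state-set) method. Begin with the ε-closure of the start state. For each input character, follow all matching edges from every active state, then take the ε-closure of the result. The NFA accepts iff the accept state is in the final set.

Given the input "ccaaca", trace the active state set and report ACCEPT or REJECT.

Answer: ACCEPT

Derivation:
S₀ = ε-closure({0}) = {0,1,2,4,6}
'c' @ 1: {1,2,3,4,6,7,8,9,10}  (accept∈set)
'c' @ 2: {1,2,3,4,6,7,8,9,10,11}  (accept∈set)
'a' @ 3: {1,2,3,4,5,6,8,9,10,11}  (accept∈set)
'a' @ 4: {1,2,3,4,5,6,8,9,10,11}  (accept∈set)
'c' @ 5: {1,2,3,4,6,7,8,9,10,11}  (accept∈set)
'a' @ 6: {1,2,3,4,5,6,8,9,10,11}  (accept∈set)
end set {1,2,3,4,5,6,8,9,10,11} — state 1 in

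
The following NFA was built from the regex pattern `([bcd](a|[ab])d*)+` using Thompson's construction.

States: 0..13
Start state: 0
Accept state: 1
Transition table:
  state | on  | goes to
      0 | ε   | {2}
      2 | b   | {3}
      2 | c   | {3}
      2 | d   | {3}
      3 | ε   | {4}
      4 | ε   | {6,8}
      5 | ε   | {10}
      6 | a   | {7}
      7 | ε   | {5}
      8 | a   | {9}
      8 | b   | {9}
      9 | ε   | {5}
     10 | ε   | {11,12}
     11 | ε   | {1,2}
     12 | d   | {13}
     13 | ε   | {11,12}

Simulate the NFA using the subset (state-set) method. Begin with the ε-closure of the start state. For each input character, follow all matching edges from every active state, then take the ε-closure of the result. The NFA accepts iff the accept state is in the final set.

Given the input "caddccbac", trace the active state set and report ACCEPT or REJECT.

initial (ε-close {0}): {0,2}
'c' @ 1: {3,4,6,8}
'a' @ 2: {1,2,5,7,9,10,11,12}  (accept∈set)
'd' @ 3: {1,2,3,4,6,8,11,12,13}  (accept∈set)
'd' @ 4: {1,2,3,4,6,8,11,12,13}  (accept∈set)
'c' @ 5: {3,4,6,8}
'c' @ 6: {}  — no active states
rest 'bac' ignored (set empty)
final: {}; accept 1 not in set

Answer: REJECT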